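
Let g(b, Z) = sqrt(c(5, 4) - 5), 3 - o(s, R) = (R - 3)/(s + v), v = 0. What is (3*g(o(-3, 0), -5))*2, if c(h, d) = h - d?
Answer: 12*I ≈ 12.0*I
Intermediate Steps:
o(s, R) = 3 - (-3 + R)/s (o(s, R) = 3 - (R - 3)/(s + 0) = 3 - (-3 + R)/s)
g(b, Z) = 2*I (g(b, Z) = sqrt((5 - 1*4) - 5) = sqrt((5 - 4) - 5) = sqrt(1 - 5) = sqrt(-4) = 2*I)
(3*g(o(-3, 0), -5))*2 = (3*(2*I))*2 = (6*I)*2 = 12*I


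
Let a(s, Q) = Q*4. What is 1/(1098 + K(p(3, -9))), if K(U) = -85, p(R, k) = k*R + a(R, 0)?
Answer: 1/1013 ≈ 0.00098717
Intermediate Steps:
a(s, Q) = 4*Q
p(R, k) = R*k (p(R, k) = k*R + 4*0 = R*k + 0 = R*k)
1/(1098 + K(p(3, -9))) = 1/(1098 - 85) = 1/1013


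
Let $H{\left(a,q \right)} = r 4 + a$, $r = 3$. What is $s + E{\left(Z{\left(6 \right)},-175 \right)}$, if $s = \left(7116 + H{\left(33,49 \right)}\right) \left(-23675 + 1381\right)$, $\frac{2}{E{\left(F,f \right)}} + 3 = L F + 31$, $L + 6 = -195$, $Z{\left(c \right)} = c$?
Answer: $- \frac{94032279727}{589} \approx -1.5965 \cdot 10^{8}$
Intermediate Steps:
$L = -201$ ($L = -6 - 195 = -201$)
$H{\left(a,q \right)} = 12 + a$ ($H{\left(a,q \right)} = 3 \cdot 4 + a = 12 + a$)
$E{\left(F,f \right)} = \frac{2}{28 - 201 F}$ ($E{\left(F,f \right)} = \frac{2}{-3 - \left(-31 + 201 F\right)} = \frac{2}{28 - 201 F}$)
$s = -159647334$ ($s = \left(7116 + \left(12 + 33\right)\right) \left(-23675 + 1381\right) = \left(7116 + 45\right) \left(-22294\right) = 7161 \left(-22294\right) = -159647334$)
$s + E{\left(Z{\left(6 \right)},-175 \right)} = -159647334 + \frac{2}{28 - 1206} = -159647334 + \frac{2}{-1178} = -159647334 + 2 \left(- \frac{1}{1178}\right) = -159647334 - \frac{1}{589} = - \frac{94032279727}{589}$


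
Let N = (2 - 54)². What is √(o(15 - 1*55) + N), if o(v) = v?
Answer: 6*√74 ≈ 51.614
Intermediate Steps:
N = 2704 (N = (-52)² = 2704)
√(o(15 - 1*55) + N) = √((15 - 1*55) + 2704) = √((15 - 55) + 2704) = √(-40 + 2704) = √2664 = 6*√74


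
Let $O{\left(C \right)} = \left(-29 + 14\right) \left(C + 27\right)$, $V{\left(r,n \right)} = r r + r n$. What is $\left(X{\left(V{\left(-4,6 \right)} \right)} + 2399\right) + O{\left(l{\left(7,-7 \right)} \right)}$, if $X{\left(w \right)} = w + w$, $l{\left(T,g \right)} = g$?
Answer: $2083$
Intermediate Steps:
$V{\left(r,n \right)} = r^{2} + n r$
$O{\left(C \right)} = -405 - 15 C$ ($O{\left(C \right)} = - 15 \left(27 + C\right) = -405 - 15 C$)
$X{\left(w \right)} = 2 w$
$\left(X{\left(V{\left(-4,6 \right)} \right)} + 2399\right) + O{\left(l{\left(7,-7 \right)} \right)} = \left(2 \left(- 4 \left(6 - 4\right)\right) + 2399\right) - 300 = \left(2 \left(\left(-4\right) 2\right) + 2399\right) + \left(-405 + 105\right) = \left(2 \left(-8\right) + 2399\right) - 300 = \left(-16 + 2399\right) - 300 = 2383 - 300 = 2083$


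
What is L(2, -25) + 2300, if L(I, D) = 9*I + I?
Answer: 2320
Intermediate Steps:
L(I, D) = 10*I
L(2, -25) + 2300 = 10*2 + 2300 = 20 + 2300 = 2320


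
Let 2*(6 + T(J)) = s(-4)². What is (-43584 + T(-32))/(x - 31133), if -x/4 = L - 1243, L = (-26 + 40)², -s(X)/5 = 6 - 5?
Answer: 17431/10778 ≈ 1.6173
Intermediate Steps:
s(X) = -5 (s(X) = -5*(6 - 5) = -5*1 = -5)
L = 196 (L = 14² = 196)
x = 4188 (x = -4*(196 - 1243) = -4*(-1047) = 4188)
T(J) = 13/2 (T(J) = -6 + (½)*(-5)² = -6 + (½)*25 = -6 + 25/2 = 13/2)
(-43584 + T(-32))/(x - 31133) = (-43584 + 13/2)/(4188 - 31133) = -87155/2/(-26945) = -87155/2*(-1/26945) = 17431/10778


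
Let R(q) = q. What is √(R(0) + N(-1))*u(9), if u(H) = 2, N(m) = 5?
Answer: 2*√5 ≈ 4.4721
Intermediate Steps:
√(R(0) + N(-1))*u(9) = √(0 + 5)*2 = √5*2 = 2*√5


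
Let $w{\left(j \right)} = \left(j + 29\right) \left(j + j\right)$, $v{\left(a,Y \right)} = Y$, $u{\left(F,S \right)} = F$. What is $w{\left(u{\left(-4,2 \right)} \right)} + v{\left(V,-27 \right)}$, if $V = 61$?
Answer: $-227$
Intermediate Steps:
$w{\left(j \right)} = 2 j \left(29 + j\right)$ ($w{\left(j \right)} = \left(29 + j\right) 2 j = 2 j \left(29 + j\right)$)
$w{\left(u{\left(-4,2 \right)} \right)} + v{\left(V,-27 \right)} = 2 \left(-4\right) \left(29 - 4\right) - 27 = 2 \left(-4\right) 25 - 27 = -200 - 27 = -227$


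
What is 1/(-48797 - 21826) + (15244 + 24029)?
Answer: 2773577078/70623 ≈ 39273.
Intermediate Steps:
1/(-48797 - 21826) + (15244 + 24029) = 1/(-70623) + 39273 = -1/70623 + 39273 = 2773577078/70623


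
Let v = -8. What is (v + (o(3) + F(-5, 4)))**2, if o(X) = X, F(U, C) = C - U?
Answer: 16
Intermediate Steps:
(v + (o(3) + F(-5, 4)))**2 = (-8 + (3 + (4 - 1*(-5))))**2 = (-8 + (3 + (4 + 5)))**2 = (-8 + (3 + 9))**2 = (-8 + 12)**2 = 4**2 = 16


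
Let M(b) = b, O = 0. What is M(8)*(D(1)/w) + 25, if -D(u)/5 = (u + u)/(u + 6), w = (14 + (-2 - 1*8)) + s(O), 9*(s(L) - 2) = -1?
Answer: 8555/371 ≈ 23.059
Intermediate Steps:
s(L) = 17/9 (s(L) = 2 + (⅑)*(-1) = 2 - ⅑ = 17/9)
w = 53/9 (w = (14 + (-2 - 1*8)) + 17/9 = (14 + (-2 - 8)) + 17/9 = (14 - 10) + 17/9 = 4 + 17/9 = 53/9 ≈ 5.8889)
D(u) = -10*u/(6 + u) (D(u) = -5*(u + u)/(u + 6) = -5*2*u/(6 + u) = -10*u/(6 + u))
M(8)*(D(1)/w) + 25 = 8*((-10*1/(6 + 1))/(53/9)) + 25 = 8*(-10*1/7*(9/53)) + 25 = 8*(-10*1*⅐*(9/53)) + 25 = 8*(-10/7*9/53) + 25 = 8*(-90/371) + 25 = -720/371 + 25 = 8555/371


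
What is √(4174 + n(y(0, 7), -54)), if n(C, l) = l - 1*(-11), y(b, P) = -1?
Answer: 9*√51 ≈ 64.273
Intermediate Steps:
n(C, l) = 11 + l (n(C, l) = l + 11 = 11 + l)
√(4174 + n(y(0, 7), -54)) = √(4174 + (11 - 54)) = √(4174 - 43) = √4131 = 9*√51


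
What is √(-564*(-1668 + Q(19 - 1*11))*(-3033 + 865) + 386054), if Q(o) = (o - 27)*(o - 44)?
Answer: I*√1202801914 ≈ 34681.0*I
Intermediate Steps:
Q(o) = (-44 + o)*(-27 + o) (Q(o) = (-27 + o)*(-44 + o) = (-44 + o)*(-27 + o))
√(-564*(-1668 + Q(19 - 1*11))*(-3033 + 865) + 386054) = √(-564*(-1668 + (1188 + (19 - 1*11)² - 71*(19 - 1*11)))*(-3033 + 865) + 386054) = √(-564*(-1668 + (1188 + (19 - 11)² - 71*(19 - 11)))*(-2168) + 386054) = √(-564*(-1668 + (1188 + 8² - 71*8))*(-2168) + 386054) = √(-564*(-1668 + (1188 + 64 - 568))*(-2168) + 386054) = √(-564*(-1668 + 684)*(-2168) + 386054) = √(-(-554976)*(-2168) + 386054) = √(-564*2133312 + 386054) = √(-1203187968 + 386054) = √(-1202801914) = I*√1202801914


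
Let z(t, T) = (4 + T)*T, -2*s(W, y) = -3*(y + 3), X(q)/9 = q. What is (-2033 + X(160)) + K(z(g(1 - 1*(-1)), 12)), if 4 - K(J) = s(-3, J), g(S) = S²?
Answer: -1763/2 ≈ -881.50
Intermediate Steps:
X(q) = 9*q
s(W, y) = 9/2 + 3*y/2 (s(W, y) = -(-3)*(y + 3)/2 = -(-3)*(3 + y)/2 = -(-9 - 3*y)/2 = 9/2 + 3*y/2)
z(t, T) = T*(4 + T)
K(J) = -½ - 3*J/2 (K(J) = 4 - (9/2 + 3*J/2) = 4 + (-9/2 - 3*J/2) = -½ - 3*J/2)
(-2033 + X(160)) + K(z(g(1 - 1*(-1)), 12)) = (-2033 + 9*160) + (-½ - 18*(4 + 12)) = (-2033 + 1440) + (-½ - 18*16) = -593 + (-½ - 3/2*192) = -593 + (-½ - 288) = -593 - 577/2 = -1763/2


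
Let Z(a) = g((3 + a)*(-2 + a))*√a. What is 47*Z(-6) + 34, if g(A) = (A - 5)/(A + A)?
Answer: 34 + 893*I*√6/48 ≈ 34.0 + 45.571*I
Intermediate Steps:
g(A) = (-5 + A)/(2*A) (g(A) = (-5 + A)/((2*A)) = (-5 + A)*(1/(2*A)) = (-5 + A)/(2*A))
Z(a) = √a*(-5 + (-2 + a)*(3 + a))/(2*(-2 + a)*(3 + a)) (Z(a) = ((-5 + (3 + a)*(-2 + a))/(2*(((3 + a)*(-2 + a)))))*√a = ((-5 + (-2 + a)*(3 + a))/(2*(((-2 + a)*(3 + a)))))*√a = ((1/((-2 + a)*(3 + a)))*(-5 + (-2 + a)*(3 + a))/2)*√a = ((-5 + (-2 + a)*(3 + a))/(2*(-2 + a)*(3 + a)))*√a = √a*(-5 + (-2 + a)*(3 + a))/(2*(-2 + a)*(3 + a)))
47*Z(-6) + 34 = 47*(√(-6)*(-11 - 6 + (-6)²)/(2*(-6 - 6 + (-6)²))) + 34 = 47*((I*√6)*(-11 - 6 + 36)/(2*(-6 - 6 + 36))) + 34 = 47*((½)*(I*√6)*19/24) + 34 = 47*((½)*(I*√6)*(1/24)*19) + 34 = 47*(19*I*√6/48) + 34 = 893*I*√6/48 + 34 = 34 + 893*I*√6/48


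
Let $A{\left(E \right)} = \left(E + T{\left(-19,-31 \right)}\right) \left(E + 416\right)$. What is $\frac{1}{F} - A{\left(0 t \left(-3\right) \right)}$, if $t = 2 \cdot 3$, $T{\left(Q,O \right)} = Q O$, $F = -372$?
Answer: $- \frac{91148929}{372} \approx -2.4502 \cdot 10^{5}$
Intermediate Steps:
$T{\left(Q,O \right)} = O Q$
$t = 6$
$A{\left(E \right)} = \left(416 + E\right) \left(589 + E\right)$ ($A{\left(E \right)} = \left(E - -589\right) \left(E + 416\right) = \left(E + 589\right) \left(416 + E\right) = \left(589 + E\right) \left(416 + E\right) = \left(416 + E\right) \left(589 + E\right)$)
$\frac{1}{F} - A{\left(0 t \left(-3\right) \right)} = \frac{1}{-372} - \left(245024 + \left(0 \cdot 6 \left(-3\right)\right)^{2} + 1005 \cdot 0 \cdot 6 \left(-3\right)\right) = - \frac{1}{372} - \left(245024 + \left(0 \left(-3\right)\right)^{2} + 1005 \cdot 0 \left(-3\right)\right) = - \frac{1}{372} - \left(245024 + 0^{2} + 1005 \cdot 0\right) = - \frac{1}{372} - \left(245024 + 0 + 0\right) = - \frac{1}{372} - 245024 = - \frac{91148929}{372}$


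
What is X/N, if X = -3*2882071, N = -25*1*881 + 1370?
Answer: 2882071/6885 ≈ 418.60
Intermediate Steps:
N = -20655 (N = -25*881 + 1370 = -22025 + 1370 = -20655)
X = -8646213
X/N = -8646213/(-20655) = -8646213*(-1/20655) = 2882071/6885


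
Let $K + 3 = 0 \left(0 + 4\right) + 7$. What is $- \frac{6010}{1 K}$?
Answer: $- \frac{3005}{2} \approx -1502.5$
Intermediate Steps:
$K = 4$ ($K = -3 + \left(0 \left(0 + 4\right) + 7\right) = -3 + \left(0 \cdot 4 + 7\right) = -3 + \left(0 + 7\right) = -3 + 7 = 4$)
$- \frac{6010}{1 K} = - \frac{6010}{1 \cdot 4} = - \frac{6010}{4} = \left(-6010\right) \frac{1}{4} = - \frac{3005}{2}$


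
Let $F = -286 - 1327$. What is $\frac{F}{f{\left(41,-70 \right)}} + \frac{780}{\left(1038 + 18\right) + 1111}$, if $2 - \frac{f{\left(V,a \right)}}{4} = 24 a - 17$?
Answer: $\frac{1805509}{14726932} \approx 0.1226$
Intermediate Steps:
$f{\left(V,a \right)} = 76 - 96 a$ ($f{\left(V,a \right)} = 8 - 4 \left(24 a - 17\right) = 8 - 4 \left(-17 + 24 a\right) = 8 - \left(-68 + 96 a\right) = 76 - 96 a$)
$F = -1613$
$\frac{F}{f{\left(41,-70 \right)}} + \frac{780}{\left(1038 + 18\right) + 1111} = - \frac{1613}{76 - -6720} + \frac{780}{\left(1038 + 18\right) + 1111} = - \frac{1613}{76 + 6720} + \frac{780}{1056 + 1111} = - \frac{1613}{6796} + \frac{780}{2167} = \frac{1805509}{14726932}$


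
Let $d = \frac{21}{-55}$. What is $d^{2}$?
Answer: $\frac{441}{3025} \approx 0.14579$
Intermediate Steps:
$d = - \frac{21}{55}$ ($d = 21 \left(- \frac{1}{55}\right) = - \frac{21}{55} \approx -0.38182$)
$d^{2} = \left(- \frac{21}{55}\right)^{2} = \frac{441}{3025}$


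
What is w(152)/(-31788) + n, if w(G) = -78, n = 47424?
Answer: 251252365/5298 ≈ 47424.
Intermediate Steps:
w(152)/(-31788) + n = -78/(-31788) + 47424 = -78*(-1/31788) + 47424 = 13/5298 + 47424 = 251252365/5298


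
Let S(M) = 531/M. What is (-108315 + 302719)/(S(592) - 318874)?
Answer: -115087168/188772877 ≈ -0.60966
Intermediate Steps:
(-108315 + 302719)/(S(592) - 318874) = (-108315 + 302719)/(531/592 - 318874) = 194404/(531*(1/592) - 318874) = 194404/(531/592 - 318874) = 194404/(-188772877/592) = 194404*(-592/188772877) = -115087168/188772877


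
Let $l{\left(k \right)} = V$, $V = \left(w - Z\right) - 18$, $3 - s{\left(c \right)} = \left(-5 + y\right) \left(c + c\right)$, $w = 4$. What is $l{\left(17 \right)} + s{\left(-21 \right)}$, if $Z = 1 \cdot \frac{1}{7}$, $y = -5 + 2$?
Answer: $- \frac{2430}{7} \approx -347.14$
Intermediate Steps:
$y = -3$
$Z = \frac{1}{7}$ ($Z = 1 \cdot \frac{1}{7} = \frac{1}{7} \approx 0.14286$)
$s{\left(c \right)} = 3 + 16 c$ ($s{\left(c \right)} = 3 - \left(-5 - 3\right) \left(c + c\right) = 3 - - 8 \cdot 2 c = 3 - - 16 c = 3 + 16 c$)
$V = - \frac{99}{7}$ ($V = \left(4 - \frac{1}{7}\right) - 18 = \frac{27}{7} - 18 = - \frac{99}{7} \approx -14.143$)
$l{\left(k \right)} = - \frac{99}{7}$
$l{\left(17 \right)} + s{\left(-21 \right)} = - \frac{99}{7} + \left(3 + 16 \left(-21\right)\right) = - \frac{99}{7} + \left(3 - 336\right) = - \frac{99}{7} - 333 = - \frac{2430}{7}$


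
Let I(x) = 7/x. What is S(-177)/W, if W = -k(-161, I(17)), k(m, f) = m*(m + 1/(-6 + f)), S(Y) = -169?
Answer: 16055/2465232 ≈ 0.0065126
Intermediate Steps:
W = -2465232/95 (W = -(-161)*(1 - 6*(-161) + (7/17)*(-161))/(-6 + 7/17) = -(-161)*(1 + 966 + (7*(1/17))*(-161))/(-6 + 7*(1/17)) = -(-161)*(1 + 966 + (7/17)*(-161))/(-6 + 7/17) = -(-161)*(1 + 966 - 1127/17)/(-95/17) = -(-161)*(-17)*15312/(95*17) = -1*2465232/95 = -2465232/95 ≈ -25950.)
S(-177)/W = -169/(-2465232/95) = -169*(-95/2465232) = 16055/2465232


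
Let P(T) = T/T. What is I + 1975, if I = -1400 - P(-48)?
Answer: 574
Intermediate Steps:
P(T) = 1
I = -1401 (I = -1400 - 1*1 = -1400 - 1 = -1401)
I + 1975 = -1401 + 1975 = 574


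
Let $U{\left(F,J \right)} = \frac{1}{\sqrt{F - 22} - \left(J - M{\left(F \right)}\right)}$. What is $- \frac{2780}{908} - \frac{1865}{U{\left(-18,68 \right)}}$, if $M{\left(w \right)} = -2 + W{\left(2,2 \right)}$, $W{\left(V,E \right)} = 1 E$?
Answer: $\frac{28787445}{227} - 3730 i \sqrt{10} \approx 1.2682 \cdot 10^{5} - 11795.0 i$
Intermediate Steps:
$W{\left(V,E \right)} = E$
$M{\left(w \right)} = 0$ ($M{\left(w \right)} = -2 + 2 = 0$)
$U{\left(F,J \right)} = \frac{1}{\sqrt{-22 + F} - J}$ ($U{\left(F,J \right)} = \frac{1}{\sqrt{F - 22} + \left(0 - J\right)} = \frac{1}{\sqrt{-22 + F} - J}$)
$- \frac{2780}{908} - \frac{1865}{U{\left(-18,68 \right)}} = - \frac{2780}{908} - \frac{1865}{\frac{1}{\sqrt{-22 - 18} - 68}} = \left(-2780\right) \frac{1}{908} - \frac{1865}{\frac{1}{\sqrt{-40} - 68}} = - \frac{695}{227} - \frac{1865}{\frac{1}{2 i \sqrt{10} - 68}} = - \frac{695}{227} - \frac{1865}{\frac{1}{-68 + 2 i \sqrt{10}}} = - \frac{695}{227} - 1865 \left(-68 + 2 i \sqrt{10}\right) = - \frac{695}{227} + \left(126820 - 3730 i \sqrt{10}\right) = \frac{28787445}{227} - 3730 i \sqrt{10}$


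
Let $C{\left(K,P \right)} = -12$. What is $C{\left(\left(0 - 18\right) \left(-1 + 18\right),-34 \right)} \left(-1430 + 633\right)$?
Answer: $9564$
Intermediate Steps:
$C{\left(\left(0 - 18\right) \left(-1 + 18\right),-34 \right)} \left(-1430 + 633\right) = - 12 \left(-1430 + 633\right) = \left(-12\right) \left(-797\right) = 9564$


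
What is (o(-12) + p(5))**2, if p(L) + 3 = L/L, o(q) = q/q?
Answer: 1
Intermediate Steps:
o(q) = 1
p(L) = -2 (p(L) = -3 + L/L = -3 + 1 = -2)
(o(-12) + p(5))**2 = (1 - 2)**2 = (-1)**2 = 1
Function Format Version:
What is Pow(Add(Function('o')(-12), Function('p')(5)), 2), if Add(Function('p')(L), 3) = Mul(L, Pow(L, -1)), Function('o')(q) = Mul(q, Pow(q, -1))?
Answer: 1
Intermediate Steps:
Function('o')(q) = 1
Function('p')(L) = -2 (Function('p')(L) = Add(-3, Mul(L, Pow(L, -1))) = Add(-3, 1) = -2)
Pow(Add(Function('o')(-12), Function('p')(5)), 2) = Pow(Add(1, -2), 2) = Pow(-1, 2) = 1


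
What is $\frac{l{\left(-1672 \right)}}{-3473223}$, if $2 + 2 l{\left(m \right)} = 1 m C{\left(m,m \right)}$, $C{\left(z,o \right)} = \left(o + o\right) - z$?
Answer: $- \frac{1397791}{3473223} \approx -0.40245$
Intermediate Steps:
$C{\left(z,o \right)} = - z + 2 o$ ($C{\left(z,o \right)} = 2 o - z = - z + 2 o$)
$l{\left(m \right)} = -1 + \frac{m^{2}}{2}$ ($l{\left(m \right)} = -1 + \frac{1 m \left(- m + 2 m\right)}{2} = -1 + \frac{m m}{2} = -1 + \frac{m^{2}}{2}$)
$\frac{l{\left(-1672 \right)}}{-3473223} = \frac{-1 + \frac{\left(-1672\right)^{2}}{2}}{-3473223} = \left(-1 + \frac{1}{2} \cdot 2795584\right) \left(- \frac{1}{3473223}\right) = \left(-1 + 1397792\right) \left(- \frac{1}{3473223}\right) = 1397791 \left(- \frac{1}{3473223}\right) = - \frac{1397791}{3473223}$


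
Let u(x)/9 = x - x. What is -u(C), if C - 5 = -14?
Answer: 0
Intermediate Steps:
C = -9 (C = 5 - 14 = -9)
u(x) = 0 (u(x) = 9*(x - x) = 9*0 = 0)
-u(C) = -1*0 = 0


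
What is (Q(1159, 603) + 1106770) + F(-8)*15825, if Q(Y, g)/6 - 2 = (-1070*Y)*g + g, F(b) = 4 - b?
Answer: -4485490040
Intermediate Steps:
Q(Y, g) = 12 + 6*g - 6420*Y*g (Q(Y, g) = 12 + 6*((-1070*Y)*g + g) = 12 + 6*(-1070*Y*g + g) = 12 + 6*(g - 1070*Y*g) = 12 + (6*g - 6420*Y*g) = 12 + 6*g - 6420*Y*g)
(Q(1159, 603) + 1106770) + F(-8)*15825 = ((12 + 6*603 - 6420*1159*603) + 1106770) + (4 - 1*(-8))*15825 = ((12 + 3618 - 4486790340) + 1106770) + (4 + 8)*15825 = (-4486786710 + 1106770) + 12*15825 = -4485679940 + 189900 = -4485490040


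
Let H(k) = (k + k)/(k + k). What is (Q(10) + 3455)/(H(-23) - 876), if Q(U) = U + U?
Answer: -139/35 ≈ -3.9714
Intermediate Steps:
Q(U) = 2*U
H(k) = 1 (H(k) = (2*k)/((2*k)) = (2*k)*(1/(2*k)) = 1)
(Q(10) + 3455)/(H(-23) - 876) = (2*10 + 3455)/(1 - 876) = (20 + 3455)/(-875) = 3475*(-1/875) = -139/35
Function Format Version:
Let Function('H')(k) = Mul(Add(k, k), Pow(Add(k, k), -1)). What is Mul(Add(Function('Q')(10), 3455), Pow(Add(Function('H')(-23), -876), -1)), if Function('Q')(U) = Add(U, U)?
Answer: Rational(-139, 35) ≈ -3.9714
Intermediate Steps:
Function('Q')(U) = Mul(2, U)
Function('H')(k) = 1 (Function('H')(k) = Mul(Mul(2, k), Pow(Mul(2, k), -1)) = Mul(Mul(2, k), Mul(Rational(1, 2), Pow(k, -1))) = 1)
Mul(Add(Function('Q')(10), 3455), Pow(Add(Function('H')(-23), -876), -1)) = Mul(Add(Mul(2, 10), 3455), Pow(Add(1, -876), -1)) = Mul(Add(20, 3455), Pow(-875, -1)) = Mul(3475, Rational(-1, 875)) = Rational(-139, 35)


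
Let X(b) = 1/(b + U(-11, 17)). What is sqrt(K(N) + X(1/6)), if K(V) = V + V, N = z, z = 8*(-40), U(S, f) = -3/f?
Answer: I*sqrt(742) ≈ 27.24*I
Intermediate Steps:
z = -320
N = -320
K(V) = 2*V
X(b) = 1/(-3/17 + b) (X(b) = 1/(b - 3/17) = 1/(-3/17 + b))
sqrt(K(N) + X(1/6)) = sqrt(2*(-320) + 17/(-3 + 17/6)) = sqrt(-640 + 17/(-3 + 17*(1/6))) = sqrt(-640 + 17/(-3 + 17/6)) = sqrt(-640 + 17/(-1/6)) = sqrt(-640 + 17*(-6)) = sqrt(-640 - 102) = sqrt(-742) = I*sqrt(742)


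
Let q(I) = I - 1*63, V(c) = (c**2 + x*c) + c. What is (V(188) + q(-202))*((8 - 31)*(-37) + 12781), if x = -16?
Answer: 439754688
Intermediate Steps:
V(c) = c**2 - 15*c (V(c) = (c**2 - 16*c) + c = c**2 - 15*c)
q(I) = -63 + I (q(I) = I - 63 = -63 + I)
(V(188) + q(-202))*((8 - 31)*(-37) + 12781) = (188*(-15 + 188) + (-63 - 202))*((8 - 31)*(-37) + 12781) = (188*173 - 265)*(-23*(-37) + 12781) = (32524 - 265)*(851 + 12781) = 32259*13632 = 439754688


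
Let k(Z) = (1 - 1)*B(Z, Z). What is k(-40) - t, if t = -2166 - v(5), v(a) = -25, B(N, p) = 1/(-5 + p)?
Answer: 2141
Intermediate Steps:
k(Z) = 0 (k(Z) = (1 - 1)/(-5 + Z) = 0/(-5 + Z) = 0)
t = -2141 (t = -2166 - 1*(-25) = -2166 + 25 = -2141)
k(-40) - t = 0 - 1*(-2141) = 0 + 2141 = 2141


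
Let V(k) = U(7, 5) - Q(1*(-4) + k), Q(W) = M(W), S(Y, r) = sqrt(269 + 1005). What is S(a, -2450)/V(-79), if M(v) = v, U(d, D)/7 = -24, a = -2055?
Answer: -7*sqrt(26)/85 ≈ -0.41992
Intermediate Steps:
S(Y, r) = 7*sqrt(26) (S(Y, r) = sqrt(1274) = 7*sqrt(26))
U(d, D) = -168 (U(d, D) = 7*(-24) = -168)
Q(W) = W
V(k) = -164 - k (V(k) = -168 - (1*(-4) + k) = -168 - (-4 + k) = -168 + (4 - k) = -164 - k)
S(a, -2450)/V(-79) = (7*sqrt(26))/(-164 - 1*(-79)) = (7*sqrt(26))/(-164 + 79) = (7*sqrt(26))/(-85) = (7*sqrt(26))*(-1/85) = -7*sqrt(26)/85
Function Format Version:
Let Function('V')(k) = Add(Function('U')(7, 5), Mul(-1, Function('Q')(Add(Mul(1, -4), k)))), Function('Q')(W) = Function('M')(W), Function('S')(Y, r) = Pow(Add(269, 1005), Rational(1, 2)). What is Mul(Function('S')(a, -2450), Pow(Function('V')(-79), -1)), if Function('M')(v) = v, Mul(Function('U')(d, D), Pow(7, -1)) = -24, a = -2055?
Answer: Mul(Rational(-7, 85), Pow(26, Rational(1, 2))) ≈ -0.41992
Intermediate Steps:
Function('S')(Y, r) = Mul(7, Pow(26, Rational(1, 2))) (Function('S')(Y, r) = Pow(1274, Rational(1, 2)) = Mul(7, Pow(26, Rational(1, 2))))
Function('U')(d, D) = -168 (Function('U')(d, D) = Mul(7, -24) = -168)
Function('Q')(W) = W
Function('V')(k) = Add(-164, Mul(-1, k)) (Function('V')(k) = Add(-168, Mul(-1, Add(Mul(1, -4), k))) = Add(-168, Mul(-1, Add(-4, k))) = Add(-168, Add(4, Mul(-1, k))) = Add(-164, Mul(-1, k)))
Mul(Function('S')(a, -2450), Pow(Function('V')(-79), -1)) = Mul(Mul(7, Pow(26, Rational(1, 2))), Pow(Add(-164, Mul(-1, -79)), -1)) = Mul(Mul(7, Pow(26, Rational(1, 2))), Pow(Add(-164, 79), -1)) = Mul(Mul(7, Pow(26, Rational(1, 2))), Pow(-85, -1)) = Mul(Mul(7, Pow(26, Rational(1, 2))), Rational(-1, 85)) = Mul(Rational(-7, 85), Pow(26, Rational(1, 2)))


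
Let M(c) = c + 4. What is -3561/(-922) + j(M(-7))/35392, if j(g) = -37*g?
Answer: 63066627/16315712 ≈ 3.8654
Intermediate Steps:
M(c) = 4 + c
-3561/(-922) + j(M(-7))/35392 = -3561/(-922) - 37*(4 - 7)/35392 = -3561*(-1/922) - 37*(-3)*(1/35392) = 3561/922 + 111*(1/35392) = 3561/922 + 111/35392 = 63066627/16315712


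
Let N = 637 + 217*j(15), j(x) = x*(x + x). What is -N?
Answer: -98287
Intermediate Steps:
j(x) = 2*x² (j(x) = x*(2*x) = 2*x²)
N = 98287 (N = 637 + 217*(2*15²) = 637 + 217*(2*225) = 637 + 217*450 = 637 + 97650 = 98287)
-N = -1*98287 = -98287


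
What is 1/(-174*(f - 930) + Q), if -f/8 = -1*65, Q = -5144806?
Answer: -1/5073466 ≈ -1.9710e-7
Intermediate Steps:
f = 520 (f = -(-8)*65 = -8*(-65) = 520)
1/(-174*(f - 930) + Q) = 1/(-174*(520 - 930) - 5144806) = 1/(-174*(-410) - 5144806) = 1/(71340 - 5144806) = 1/(-5073466) = -1/5073466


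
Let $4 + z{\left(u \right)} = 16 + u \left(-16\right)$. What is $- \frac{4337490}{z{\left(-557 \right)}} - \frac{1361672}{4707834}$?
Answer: $- \frac{5108083614397}{10503177654} \approx -486.34$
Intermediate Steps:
$z{\left(u \right)} = 12 - 16 u$ ($z{\left(u \right)} = -4 + \left(16 + u \left(-16\right)\right) = -4 - \left(-16 + 16 u\right) = 12 - 16 u$)
$- \frac{4337490}{z{\left(-557 \right)}} - \frac{1361672}{4707834} = - \frac{4337490}{12 - -8912} - \frac{1361672}{4707834} = - \frac{4337490}{12 + 8912} - \frac{680836}{2353917} = - \frac{4337490}{8924} - \frac{680836}{2353917} = \left(-4337490\right) \frac{1}{8924} - \frac{680836}{2353917} = - \frac{2168745}{4462} - \frac{680836}{2353917} = - \frac{5108083614397}{10503177654}$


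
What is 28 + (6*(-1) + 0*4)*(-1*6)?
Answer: 64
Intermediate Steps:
28 + (6*(-1) + 0*4)*(-1*6) = 28 + (-6 + 0)*(-6) = 28 - 6*(-6) = 28 + 36 = 64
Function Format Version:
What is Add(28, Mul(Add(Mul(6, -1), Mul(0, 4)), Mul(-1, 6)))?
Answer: 64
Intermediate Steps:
Add(28, Mul(Add(Mul(6, -1), Mul(0, 4)), Mul(-1, 6))) = Add(28, Mul(Add(-6, 0), -6)) = Add(28, Mul(-6, -6)) = Add(28, 36) = 64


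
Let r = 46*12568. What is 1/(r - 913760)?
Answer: -1/335632 ≈ -2.9795e-6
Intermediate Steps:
r = 578128
1/(r - 913760) = 1/(578128 - 913760) = 1/(-335632) = -1/335632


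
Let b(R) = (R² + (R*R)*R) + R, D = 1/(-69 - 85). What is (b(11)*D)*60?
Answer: -570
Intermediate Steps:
D = -1/154 (D = 1/(-154) = -1/154 ≈ -0.0064935)
b(R) = R + R² + R³ (b(R) = (R² + R²*R) + R = (R² + R³) + R = R + R² + R³)
(b(11)*D)*60 = ((11*(1 + 11 + 11²))*(-1/154))*60 = ((11*(1 + 11 + 121))*(-1/154))*60 = ((11*133)*(-1/154))*60 = (1463*(-1/154))*60 = -19/2*60 = -570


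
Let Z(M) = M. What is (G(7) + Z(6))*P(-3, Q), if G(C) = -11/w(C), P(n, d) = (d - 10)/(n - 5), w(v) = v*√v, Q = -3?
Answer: 39/4 - 143*√7/392 ≈ 8.7848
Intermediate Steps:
w(v) = v^(3/2)
P(n, d) = (-10 + d)/(-5 + n)
G(C) = -11/C^(3/2)
(G(7) + Z(6))*P(-3, Q) = (-11*√7/49 + 6)*((-10 - 3)/(-5 - 3)) = (-11*√7/49 + 6)*(-13/(-8)) = (-11*√7/49 + 6)*(-⅛*(-13)) = (6 - 11*√7/49)*(13/8) = 39/4 - 143*√7/392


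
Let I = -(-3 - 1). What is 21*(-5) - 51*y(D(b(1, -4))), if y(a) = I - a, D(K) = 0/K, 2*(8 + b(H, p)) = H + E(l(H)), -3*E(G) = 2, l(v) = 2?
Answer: -309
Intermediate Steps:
I = 4 (I = -1*(-4) = 4)
E(G) = -⅔ (E(G) = -⅓*2 = -⅔)
b(H, p) = -25/3 + H/2 (b(H, p) = -8 + (H - ⅔)/2 = -8 + (-⅔ + H)/2 = -8 + (-⅓ + H/2) = -25/3 + H/2)
D(K) = 0
y(a) = 4 - a
21*(-5) - 51*y(D(b(1, -4))) = 21*(-5) - 51*(4 - 1*0) = -105 - 51*(4 + 0) = -105 - 51*4 = -105 - 204 = -309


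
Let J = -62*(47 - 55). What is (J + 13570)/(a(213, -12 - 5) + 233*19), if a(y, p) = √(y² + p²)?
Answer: 62270182/19552671 - 14066*√45658/19552671 ≈ 3.0310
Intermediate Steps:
J = 496 (J = -62*(-8) = 496)
a(y, p) = √(p² + y²)
(J + 13570)/(a(213, -12 - 5) + 233*19) = (496 + 13570)/(√((-12 - 5)² + 213²) + 233*19) = 14066/(√((-17)² + 45369) + 4427) = 14066/(√(289 + 45369) + 4427) = 14066/(√45658 + 4427) = 14066/(4427 + √45658)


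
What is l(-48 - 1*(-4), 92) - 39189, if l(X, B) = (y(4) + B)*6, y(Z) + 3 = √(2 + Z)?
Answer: -38655 + 6*√6 ≈ -38640.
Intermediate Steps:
y(Z) = -3 + √(2 + Z)
l(X, B) = -18 + 6*B + 6*√6 (l(X, B) = ((-3 + √(2 + 4)) + B)*6 = ((-3 + √6) + B)*6 = (-3 + B + √6)*6 = -18 + 6*B + 6*√6)
l(-48 - 1*(-4), 92) - 39189 = (-18 + 6*92 + 6*√6) - 39189 = (-18 + 552 + 6*√6) - 39189 = (534 + 6*√6) - 39189 = -38655 + 6*√6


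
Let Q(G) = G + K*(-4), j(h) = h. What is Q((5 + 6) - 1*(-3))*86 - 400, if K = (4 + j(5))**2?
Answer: -27060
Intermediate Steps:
K = 81 (K = (4 + 5)**2 = 9**2 = 81)
Q(G) = -324 + G (Q(G) = G + 81*(-4) = G - 324 = -324 + G)
Q((5 + 6) - 1*(-3))*86 - 400 = (-324 + ((5 + 6) - 1*(-3)))*86 - 400 = (-324 + (11 + 3))*86 - 400 = (-324 + 14)*86 - 400 = -310*86 - 400 = -26660 - 400 = -27060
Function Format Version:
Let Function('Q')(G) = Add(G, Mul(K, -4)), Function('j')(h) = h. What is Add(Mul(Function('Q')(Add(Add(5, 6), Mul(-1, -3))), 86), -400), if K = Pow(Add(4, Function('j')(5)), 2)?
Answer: -27060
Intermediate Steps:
K = 81 (K = Pow(Add(4, 5), 2) = Pow(9, 2) = 81)
Function('Q')(G) = Add(-324, G) (Function('Q')(G) = Add(G, Mul(81, -4)) = Add(G, -324) = Add(-324, G))
Add(Mul(Function('Q')(Add(Add(5, 6), Mul(-1, -3))), 86), -400) = Add(Mul(Add(-324, Add(Add(5, 6), Mul(-1, -3))), 86), -400) = Add(Mul(Add(-324, Add(11, 3)), 86), -400) = Add(Mul(Add(-324, 14), 86), -400) = Add(Mul(-310, 86), -400) = Add(-26660, -400) = -27060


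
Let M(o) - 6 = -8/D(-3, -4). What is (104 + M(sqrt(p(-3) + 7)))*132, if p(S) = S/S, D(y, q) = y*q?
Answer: 14432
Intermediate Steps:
D(y, q) = q*y
p(S) = 1
M(o) = 16/3 (M(o) = 6 - 8/((-4*(-3))) = 6 - 8/12 = 6 - 8*1/12 = 6 - 2/3 = 16/3)
(104 + M(sqrt(p(-3) + 7)))*132 = (104 + 16/3)*132 = (328/3)*132 = 14432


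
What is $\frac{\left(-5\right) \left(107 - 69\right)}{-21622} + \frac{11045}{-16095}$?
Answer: $- \frac{1240826}{1831611} \approx -0.67745$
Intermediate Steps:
$\frac{\left(-5\right) \left(107 - 69\right)}{-21622} + \frac{11045}{-16095} = \left(-5\right) 38 \left(- \frac{1}{21622}\right) + 11045 \left(- \frac{1}{16095}\right) = \left(-190\right) \left(- \frac{1}{21622}\right) - \frac{2209}{3219} = \frac{5}{569} - \frac{2209}{3219} = - \frac{1240826}{1831611}$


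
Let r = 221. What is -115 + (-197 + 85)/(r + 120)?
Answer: -39327/341 ≈ -115.33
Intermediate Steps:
-115 + (-197 + 85)/(r + 120) = -115 + (-197 + 85)/(221 + 120) = -115 - 112/341 = -39327/341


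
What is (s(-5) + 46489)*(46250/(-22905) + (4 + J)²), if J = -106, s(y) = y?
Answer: 2215031117416/4581 ≈ 4.8353e+8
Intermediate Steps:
(s(-5) + 46489)*(46250/(-22905) + (4 + J)²) = (-5 + 46489)*(46250/(-22905) + (4 - 106)²) = 46484*(46250*(-1/22905) + (-102)²) = 46484*(-9250/4581 + 10404) = 46484*(47651474/4581) = 2215031117416/4581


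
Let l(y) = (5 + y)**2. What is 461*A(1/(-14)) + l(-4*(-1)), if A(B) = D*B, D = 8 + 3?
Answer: -3937/14 ≈ -281.21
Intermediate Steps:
D = 11
A(B) = 11*B
461*A(1/(-14)) + l(-4*(-1)) = 461*(11/(-14)) + (5 - 4*(-1))**2 = 461*(11*(-1/14)) + (5 + 4)**2 = 461*(-11/14) + 9**2 = -5071/14 + 81 = -3937/14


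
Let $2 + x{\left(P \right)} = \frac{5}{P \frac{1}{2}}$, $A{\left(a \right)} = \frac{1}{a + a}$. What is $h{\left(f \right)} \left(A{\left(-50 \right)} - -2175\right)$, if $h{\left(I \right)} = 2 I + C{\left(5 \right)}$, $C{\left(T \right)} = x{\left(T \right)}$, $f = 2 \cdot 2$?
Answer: $\frac{434998}{25} \approx 17400.0$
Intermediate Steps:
$A{\left(a \right)} = \frac{1}{2 a}$
$x{\left(P \right)} = -2 + \frac{10}{P}$ ($x{\left(P \right)} = -2 + \frac{5}{P \frac{1}{2}} = -2 + \frac{5}{\frac{1}{2} P} = -2 + 5 \frac{2}{P} = -2 + \frac{10}{P}$)
$f = 4$
$C{\left(T \right)} = -2 + \frac{10}{T}$
$h{\left(I \right)} = 2 I$ ($h{\left(I \right)} = 2 I - \left(2 - \frac{10}{5}\right) = 2 I + \left(-2 + 10 \cdot \frac{1}{5}\right) = 2 I + \left(-2 + 2\right) = 2 I + 0 = 2 I$)
$h{\left(f \right)} \left(A{\left(-50 \right)} - -2175\right) = 2 \cdot 4 \left(\frac{1}{2 \left(-50\right)} - -2175\right) = 8 \left(\frac{1}{2} \left(- \frac{1}{50}\right) + 2175\right) = 8 \left(- \frac{1}{100} + 2175\right) = 8 \cdot \frac{217499}{100} = \frac{434998}{25}$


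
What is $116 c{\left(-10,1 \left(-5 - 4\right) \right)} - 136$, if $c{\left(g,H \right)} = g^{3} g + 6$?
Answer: $1160560$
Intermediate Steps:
$c{\left(g,H \right)} = 6 + g^{4}$ ($c{\left(g,H \right)} = g^{4} + 6 = 6 + g^{4}$)
$116 c{\left(-10,1 \left(-5 - 4\right) \right)} - 136 = 116 \left(6 + \left(-10\right)^{4}\right) - 136 = 116 \left(6 + 10000\right) - 136 = 116 \cdot 10006 - 136 = 1160696 - 136 = 1160560$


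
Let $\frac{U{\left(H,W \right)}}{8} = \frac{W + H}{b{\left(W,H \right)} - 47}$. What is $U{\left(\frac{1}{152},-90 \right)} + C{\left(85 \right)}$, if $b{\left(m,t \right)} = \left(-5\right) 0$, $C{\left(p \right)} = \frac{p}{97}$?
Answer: $\frac{1402768}{86621} \approx 16.194$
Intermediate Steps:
$C{\left(p \right)} = \frac{p}{97}$ ($C{\left(p \right)} = p \frac{1}{97} = \frac{p}{97}$)
$b{\left(m,t \right)} = 0$
$U{\left(H,W \right)} = - \frac{8 H}{47} - \frac{8 W}{47}$ ($U{\left(H,W \right)} = 8 \frac{W + H}{0 - 47} = 8 \frac{H + W}{-47} = 8 \left(H + W\right) \left(- \frac{1}{47}\right) = 8 \left(- \frac{H}{47} - \frac{W}{47}\right) = - \frac{8 H}{47} - \frac{8 W}{47}$)
$U{\left(\frac{1}{152},-90 \right)} + C{\left(85 \right)} = \left(- \frac{8}{47 \cdot 152} - - \frac{720}{47}\right) + \frac{1}{97} \cdot 85 = \left(\left(- \frac{8}{47}\right) \frac{1}{152} + \frac{720}{47}\right) + \frac{85}{97} = \left(- \frac{1}{893} + \frac{720}{47}\right) + \frac{85}{97} = \frac{13679}{893} + \frac{85}{97} = \frac{1402768}{86621}$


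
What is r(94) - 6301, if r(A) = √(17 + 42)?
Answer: -6301 + √59 ≈ -6293.3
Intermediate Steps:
r(A) = √59
r(94) - 6301 = √59 - 6301 = -6301 + √59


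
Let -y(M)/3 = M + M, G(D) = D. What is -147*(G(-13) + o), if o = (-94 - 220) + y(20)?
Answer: 65709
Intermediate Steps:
y(M) = -6*M (y(M) = -3*(M + M) = -6*M)
o = -434 (o = (-94 - 220) - 6*20 = -314 - 120 = -434)
-147*(G(-13) + o) = -147*(-13 - 434) = -147*(-447) = 65709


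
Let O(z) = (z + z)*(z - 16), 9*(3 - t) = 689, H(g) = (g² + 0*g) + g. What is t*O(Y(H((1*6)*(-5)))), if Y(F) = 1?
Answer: 6620/3 ≈ 2206.7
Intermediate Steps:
H(g) = g + g² (H(g) = (g² + 0) + g = g² + g = g + g²)
t = -662/9 (t = 3 - ⅑*689 = 3 - 689/9 = -662/9 ≈ -73.556)
O(z) = 2*z*(-16 + z) (O(z) = (2*z)*(-16 + z) = 2*z*(-16 + z))
t*O(Y(H((1*6)*(-5)))) = -1324*(-16 + 1)/9 = -1324*(-15)/9 = -662/9*(-30) = 6620/3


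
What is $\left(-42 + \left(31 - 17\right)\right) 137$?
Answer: $-3836$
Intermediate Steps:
$\left(-42 + \left(31 - 17\right)\right) 137 = \left(-42 + 14\right) 137 = \left(-28\right) 137 = -3836$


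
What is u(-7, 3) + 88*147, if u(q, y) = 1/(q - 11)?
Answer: 232847/18 ≈ 12936.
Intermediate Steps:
u(q, y) = 1/(-11 + q)
u(-7, 3) + 88*147 = 1/(-11 - 7) + 88*147 = 1/(-18) + 12936 = -1/18 + 12936 = 232847/18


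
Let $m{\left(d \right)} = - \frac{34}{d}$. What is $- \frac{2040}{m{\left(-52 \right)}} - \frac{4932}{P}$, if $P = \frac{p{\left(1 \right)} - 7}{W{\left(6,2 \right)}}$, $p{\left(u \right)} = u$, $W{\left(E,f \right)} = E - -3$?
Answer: $4278$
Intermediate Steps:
$W{\left(E,f \right)} = 3 + E$ ($W{\left(E,f \right)} = E + 3 = 3 + E$)
$P = - \frac{2}{3}$ ($P = \frac{1 - 7}{3 + 6} = \frac{1}{9} \left(-6\right) = - \frac{2}{3} \approx -0.66667$)
$- \frac{2040}{m{\left(-52 \right)}} - \frac{4932}{P} = - \frac{2040}{\left(-34\right) \frac{1}{-52}} - \frac{4932}{- \frac{2}{3}} = - \frac{2040}{\left(-34\right) \left(- \frac{1}{52}\right)} - -7398 = - \frac{2040}{\frac{17}{26}} + 7398 = \left(-2040\right) \frac{26}{17} + 7398 = -3120 + 7398 = 4278$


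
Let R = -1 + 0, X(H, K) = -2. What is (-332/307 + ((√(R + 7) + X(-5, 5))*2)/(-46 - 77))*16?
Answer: -633728/37761 - 32*√6/123 ≈ -17.420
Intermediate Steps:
R = -1
(-332/307 + ((√(R + 7) + X(-5, 5))*2)/(-46 - 77))*16 = (-332/307 + ((√(-1 + 7) - 2)*2)/(-46 - 77))*16 = (-332*1/307 + ((√6 - 2)*2)/(-123))*16 = (-332/307 + ((-2 + √6)*2)*(-1/123))*16 = (-332/307 + (-4 + 2*√6)*(-1/123))*16 = (-332/307 + (4/123 - 2*√6/123))*16 = (-39608/37761 - 2*√6/123)*16 = -633728/37761 - 32*√6/123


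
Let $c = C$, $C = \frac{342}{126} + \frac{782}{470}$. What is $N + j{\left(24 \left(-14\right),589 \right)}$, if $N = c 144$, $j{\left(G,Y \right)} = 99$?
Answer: $\frac{1199943}{1645} \approx 729.45$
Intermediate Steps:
$C = \frac{7202}{1645}$ ($C = 342 \cdot \frac{1}{126} + 782 \cdot \frac{1}{470} = \frac{19}{7} + \frac{391}{235} = \frac{7202}{1645} \approx 4.3781$)
$c = \frac{7202}{1645} \approx 4.3781$
$N = \frac{1037088}{1645}$ ($N = \frac{7202}{1645} \cdot 144 = \frac{1037088}{1645} \approx 630.45$)
$N + j{\left(24 \left(-14\right),589 \right)} = \frac{1037088}{1645} + 99 = \frac{1199943}{1645}$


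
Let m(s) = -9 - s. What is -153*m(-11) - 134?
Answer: -440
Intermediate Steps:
-153*m(-11) - 134 = -153*(-9 - 1*(-11)) - 134 = -153*(-9 + 11) - 134 = -153*2 - 134 = -306 - 134 = -440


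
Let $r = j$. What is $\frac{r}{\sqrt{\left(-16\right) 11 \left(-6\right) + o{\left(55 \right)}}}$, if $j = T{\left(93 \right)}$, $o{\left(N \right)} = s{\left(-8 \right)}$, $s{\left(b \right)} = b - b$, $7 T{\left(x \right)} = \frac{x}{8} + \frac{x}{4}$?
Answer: $\frac{93 \sqrt{66}}{4928} \approx 0.15331$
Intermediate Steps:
$T{\left(x \right)} = \frac{3 x}{56}$ ($T{\left(x \right)} = \frac{\frac{x}{8} + \frac{x}{4}}{7} = \frac{\frac{3}{8} x}{7} = \frac{3 x}{56}$)
$s{\left(b \right)} = 0$
$o{\left(N \right)} = 0$
$j = \frac{279}{56}$ ($j = \frac{3}{56} \cdot 93 = \frac{279}{56} \approx 4.9821$)
$r = \frac{279}{56} \approx 4.9821$
$\frac{r}{\sqrt{\left(-16\right) 11 \left(-6\right) + o{\left(55 \right)}}} = \frac{279}{56 \sqrt{\left(-16\right) 11 \left(-6\right) + 0}} = \frac{279}{56 \sqrt{\left(-176\right) \left(-6\right) + 0}} = \frac{279}{56 \sqrt{1056 + 0}} = \frac{279}{56 \sqrt{1056}} = \frac{279}{56 \cdot 4 \sqrt{66}} = \frac{279 \frac{\sqrt{66}}{264}}{56} = \frac{93 \sqrt{66}}{4928}$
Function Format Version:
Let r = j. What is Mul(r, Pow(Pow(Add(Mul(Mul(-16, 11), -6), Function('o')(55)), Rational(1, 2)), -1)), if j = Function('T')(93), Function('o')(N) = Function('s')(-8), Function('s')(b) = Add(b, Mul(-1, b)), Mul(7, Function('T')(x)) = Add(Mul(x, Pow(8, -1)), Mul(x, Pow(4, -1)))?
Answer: Mul(Rational(93, 4928), Pow(66, Rational(1, 2))) ≈ 0.15331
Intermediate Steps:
Function('T')(x) = Mul(Rational(3, 56), x) (Function('T')(x) = Mul(Rational(1, 7), Add(Mul(x, Pow(8, -1)), Mul(x, Pow(4, -1)))) = Mul(Rational(1, 7), Add(Mul(x, Rational(1, 8)), Mul(x, Rational(1, 4)))) = Mul(Rational(1, 7), Add(Mul(Rational(1, 8), x), Mul(Rational(1, 4), x))) = Mul(Rational(1, 7), Mul(Rational(3, 8), x)) = Mul(Rational(3, 56), x))
Function('s')(b) = 0
Function('o')(N) = 0
j = Rational(279, 56) (j = Mul(Rational(3, 56), 93) = Rational(279, 56) ≈ 4.9821)
r = Rational(279, 56) ≈ 4.9821
Mul(r, Pow(Pow(Add(Mul(Mul(-16, 11), -6), Function('o')(55)), Rational(1, 2)), -1)) = Mul(Rational(279, 56), Pow(Pow(Add(Mul(Mul(-16, 11), -6), 0), Rational(1, 2)), -1)) = Mul(Rational(279, 56), Pow(Pow(Add(Mul(-176, -6), 0), Rational(1, 2)), -1)) = Mul(Rational(279, 56), Pow(Pow(Add(1056, 0), Rational(1, 2)), -1)) = Mul(Rational(279, 56), Pow(Pow(1056, Rational(1, 2)), -1)) = Mul(Rational(279, 56), Pow(Mul(4, Pow(66, Rational(1, 2))), -1)) = Mul(Rational(279, 56), Mul(Rational(1, 264), Pow(66, Rational(1, 2)))) = Mul(Rational(93, 4928), Pow(66, Rational(1, 2)))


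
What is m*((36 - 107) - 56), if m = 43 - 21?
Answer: -2794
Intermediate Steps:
m = 22
m*((36 - 107) - 56) = 22*((36 - 107) - 56) = 22*(-71 - 56) = 22*(-127) = -2794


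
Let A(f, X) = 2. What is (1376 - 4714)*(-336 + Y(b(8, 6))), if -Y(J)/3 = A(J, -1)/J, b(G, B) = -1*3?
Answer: 1114892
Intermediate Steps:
b(G, B) = -3
Y(J) = -6/J
(1376 - 4714)*(-336 + Y(b(8, 6))) = (1376 - 4714)*(-336 - 6/(-3)) = -3338*(-336 - 6*(-⅓)) = -3338*(-336 + 2) = -3338*(-334) = 1114892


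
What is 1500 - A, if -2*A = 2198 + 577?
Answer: 5775/2 ≈ 2887.5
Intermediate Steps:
A = -2775/2 (A = -(2198 + 577)/2 = -½*2775 = -2775/2 ≈ -1387.5)
1500 - A = 1500 - 1*(-2775/2) = 1500 + 2775/2 = 5775/2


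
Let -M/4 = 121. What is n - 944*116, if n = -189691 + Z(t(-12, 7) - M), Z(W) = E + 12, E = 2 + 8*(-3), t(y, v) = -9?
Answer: -299205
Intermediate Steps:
M = -484 (M = -4*121 = -484)
E = -22 (E = 2 - 24 = -22)
Z(W) = -10 (Z(W) = -22 + 12 = -10)
n = -189701 (n = -189691 - 10 = -189701)
n - 944*116 = -189701 - 944*116 = -189701 - 109504 = -299205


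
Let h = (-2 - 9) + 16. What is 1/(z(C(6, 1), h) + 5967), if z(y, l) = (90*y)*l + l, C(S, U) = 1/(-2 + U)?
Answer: 1/5522 ≈ 0.00018109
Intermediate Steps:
h = 5 (h = -11 + 16 = 5)
z(y, l) = l + 90*l*y (z(y, l) = 90*l*y + l = l + 90*l*y)
1/(z(C(6, 1), h) + 5967) = 1/(5*(1 + 90/(-2 + 1)) + 5967) = 1/(5*(1 + 90/(-1)) + 5967) = 1/(5*(1 + 90*(-1)) + 5967) = 1/(5*(1 - 90) + 5967) = 1/(5*(-89) + 5967) = 1/(-445 + 5967) = 1/5522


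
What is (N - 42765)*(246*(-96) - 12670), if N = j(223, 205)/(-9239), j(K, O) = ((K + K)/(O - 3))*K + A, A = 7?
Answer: 1448019673330506/933139 ≈ 1.5518e+9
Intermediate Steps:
j(K, O) = 7 + 2*K²/(-3 + O) (j(K, O) = ((K + K)/(O - 3))*K + 7 = ((2*K)/(-3 + O))*K + 7 = (2*K/(-3 + O))*K + 7 = 2*K²/(-3 + O) + 7 = 7 + 2*K²/(-3 + O))
N = -50436/933139 (N = ((-21 + 2*223² + 7*205)/(-3 + 205))/(-9239) = ((-21 + 2*49729 + 1435)/202)*(-1/9239) = ((-21 + 99458 + 1435)/202)*(-1/9239) = ((1/202)*100872)*(-1/9239) = (50436/101)*(-1/9239) = -50436/933139 ≈ -0.054050)
(N - 42765)*(246*(-96) - 12670) = (-50436/933139 - 42765)*(246*(-96) - 12670) = -39905739771*(-23616 - 12670)/933139 = -39905739771/933139*(-36286) = 1448019673330506/933139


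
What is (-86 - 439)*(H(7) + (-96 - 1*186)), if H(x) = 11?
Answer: 142275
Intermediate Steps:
(-86 - 439)*(H(7) + (-96 - 1*186)) = (-86 - 439)*(11 + (-96 - 1*186)) = -525*(11 + (-96 - 186)) = -525*(11 - 282) = -525*(-271) = 142275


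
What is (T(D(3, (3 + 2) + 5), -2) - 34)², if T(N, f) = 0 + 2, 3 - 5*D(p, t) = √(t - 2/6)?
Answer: 1024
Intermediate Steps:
D(p, t) = ⅗ - √(-⅓ + t)/5 (D(p, t) = ⅗ - √(t - 2/6)/5 = ⅗ - √(t - 2*⅙)/5 = ⅗ - √(t - ⅓)/5 = ⅗ - √(-⅓ + t)/5)
T(N, f) = 2
(T(D(3, (3 + 2) + 5), -2) - 34)² = (2 - 34)² = (-32)² = 1024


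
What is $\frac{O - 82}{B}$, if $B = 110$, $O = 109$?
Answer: $\frac{27}{110} \approx 0.24545$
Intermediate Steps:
$\frac{O - 82}{B} = \frac{109 - 82}{110} = 27 \cdot \frac{1}{110} = \frac{27}{110}$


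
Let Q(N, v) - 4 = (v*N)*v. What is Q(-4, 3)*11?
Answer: -352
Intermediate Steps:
Q(N, v) = 4 + N*v**2 (Q(N, v) = 4 + (v*N)*v = 4 + (N*v)*v = 4 + N*v**2)
Q(-4, 3)*11 = (4 - 4*3**2)*11 = (4 - 4*9)*11 = (4 - 36)*11 = -32*11 = -352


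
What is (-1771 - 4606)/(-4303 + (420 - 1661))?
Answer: 911/792 ≈ 1.1503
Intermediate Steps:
(-1771 - 4606)/(-4303 + (420 - 1661)) = -6377/(-4303 - 1241) = -6377/(-5544) = -6377*(-1/5544) = 911/792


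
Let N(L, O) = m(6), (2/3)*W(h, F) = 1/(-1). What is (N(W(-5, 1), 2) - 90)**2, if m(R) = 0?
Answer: 8100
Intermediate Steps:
W(h, F) = -3/2 (W(h, F) = (3/2)/(-1) = (3/2)*(-1) = -3/2)
N(L, O) = 0
(N(W(-5, 1), 2) - 90)**2 = (0 - 90)**2 = (-90)**2 = 8100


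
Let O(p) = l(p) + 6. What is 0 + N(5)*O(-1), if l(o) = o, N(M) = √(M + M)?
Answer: 5*√10 ≈ 15.811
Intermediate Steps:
N(M) = √2*√M (N(M) = √(2*M) = √2*√M)
O(p) = 6 + p (O(p) = p + 6 = 6 + p)
0 + N(5)*O(-1) = 0 + (√2*√5)*(6 - 1) = 0 + √10*5 = 0 + 5*√10 = 5*√10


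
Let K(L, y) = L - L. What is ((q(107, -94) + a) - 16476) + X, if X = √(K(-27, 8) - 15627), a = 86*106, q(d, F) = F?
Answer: -7454 + I*√15627 ≈ -7454.0 + 125.01*I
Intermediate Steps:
a = 9116
K(L, y) = 0
X = I*√15627 (X = √(0 - 15627) = √(-15627) = I*√15627 ≈ 125.01*I)
((q(107, -94) + a) - 16476) + X = ((-94 + 9116) - 16476) + I*√15627 = (9022 - 16476) + I*√15627 = -7454 + I*√15627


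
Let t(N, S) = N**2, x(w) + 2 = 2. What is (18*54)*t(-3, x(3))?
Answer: 8748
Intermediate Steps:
x(w) = 0 (x(w) = -2 + 2 = 0)
(18*54)*t(-3, x(3)) = (18*54)*(-3)**2 = 972*9 = 8748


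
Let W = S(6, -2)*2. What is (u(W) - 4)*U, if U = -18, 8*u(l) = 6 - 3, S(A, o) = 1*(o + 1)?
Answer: 261/4 ≈ 65.250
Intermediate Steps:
S(A, o) = 1 + o (S(A, o) = 1*(1 + o) = 1 + o)
W = -2 (W = (1 - 2)*2 = -1*2 = -2)
u(l) = 3/8 (u(l) = (6 - 3)/8 = (⅛)*3 = 3/8)
(u(W) - 4)*U = (3/8 - 4)*(-18) = -29/8*(-18) = 261/4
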